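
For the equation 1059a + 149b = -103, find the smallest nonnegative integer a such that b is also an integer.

96

gcd(1059, 149):
  1059 = 7×149 + 16
  149 = 9×16 + 5
  16 = 3×5 + 1
  5 = 5×1
so gcd(1059, 149) = 1.
1 divides -103, so solutions exist.
Back-substitute for Bézout coefficients:
  1 = 16 - 3×5
  ... = 1059×(28) + 149×(-199)
Scale by -103/1 = -103: (a₀, b₀) = (-2884, 20497).
General solution: a = -2884 + 149t, b = 20497 - 1059t for integer t.
a ≥ 0: smallest is -2884 mod 149 = 96 (at t = 20), with b = -683.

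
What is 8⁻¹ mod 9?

gcd(9, 8) = 1.
By Bézout, 8*(-1) + 9*(1) = 1.
So 8*-1 ≡ 1 (mod 9), and -1 mod 9 = 8.

8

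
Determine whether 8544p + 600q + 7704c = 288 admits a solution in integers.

yes

gcd(8544, 600) = 24  (8544 = 14·600 + 144, 600 = 4·144 + 24, 144 = 6·24).
gcd(24, 7704) = 24.
24 divides 288, so integer solutions exist.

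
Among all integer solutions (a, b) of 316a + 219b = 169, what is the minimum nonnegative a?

4

gcd(316, 219):
  316 = 1·219 + 97
  219 = 2·97 + 25
  97 = 3·25 + 22
  25 = 1·22 + 3
  22 = 7·3 + 1
  3 = 3·1
so gcd(316, 219) = 1.
1 divides 169, so solutions exist.
Back-substitute for Bézout coefficients:
  1 = 22 - 7·3
  ... = 316·(70) + 219·(-101)
Scale by 169/1 = 169: (a₀, b₀) = (11830, -17069).
General solution: a = 11830 + 219t, b = -17069 - 316t for integer t.
a ≥ 0: smallest is 11830 mod 219 = 4 (at t = -54), with b = -5.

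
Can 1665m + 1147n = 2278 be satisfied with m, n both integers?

gcd(1665, 1147) = 37  (1665 = 1·1147 + 518, 1147 = 2·518 + 111, 518 = 4·111 + 74, 111 = 1·74 + 37, 74 = 2·37).
37 does not divide 2278 (remainder 21), so no integer solutions.

no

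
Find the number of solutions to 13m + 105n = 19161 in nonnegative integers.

14

gcd(105, 13):
  105 = 8*13 + 1
  13 = 13*1
so gcd(105, 13) = 1.
Back-substitute for Bézout coefficients:
  1 = 105 - 8*13
  ... = 13*(-8) + 105*(1)
Scale by 19161: one solution is (-153288, 19161). Reduce m mod 105: (12, 181).
General: m = 12 + 105t, n = 181 - 13t.
m ≥ 0 ⇒ t ≥ 0; n ≥ 0 ⇒ t ≤ 13. So t ∈ [0, 13]: 14 solutions.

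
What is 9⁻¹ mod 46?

41

gcd(46, 9) = 1  (46 = 5*9 + 1, 9 = 9*1).
Back-substituting, 9*(-5) + 46*(1) = 1.
So 9*-5 ≡ 1 (mod 46), and -5 mod 46 = 41.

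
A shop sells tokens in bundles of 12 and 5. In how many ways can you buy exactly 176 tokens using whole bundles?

3

Need nonnegative integers with 12j + 5k = 176.
gcd(12, 5) = 1, and 12·(-2) + 5·(5) = 1.
So (j₀, k₀) = (-352, 880); general j = -352 + 5t, k = 880 - 12t.
j ≥ 0 ⇒ t ≥ 71; k ≥ 0 ⇒ t ≤ 73. That's 3 values of t.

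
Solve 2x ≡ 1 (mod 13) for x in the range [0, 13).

7

gcd(13, 2):
  13 = 6×2 + 1
  2 = 2×1
so gcd(13, 2) = 1.
Back-substitute for Bézout coefficients:
  1 = 13 - 6×2
  ... = 2×(-6) + 13×(1)
So 2×-6 ≡ 1 (mod 13), and -6 mod 13 = 7.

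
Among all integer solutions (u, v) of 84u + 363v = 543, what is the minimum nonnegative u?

54

gcd(363, 84):
  363 = 4*84 + 27
  84 = 3*27 + 3
  27 = 9*3
so gcd(363, 84) = 3.
3 divides 543, so solutions exist.
Back-substitute for Bézout coefficients:
  3 = 84 - 3*27
  ... = 84*(13) + 363*(-3)
Scale by 543/3 = 181: (u₀, v₀) = (2353, -543).
General solution: u = 2353 + 121t, v = -543 - 28t for integer t.
u ≥ 0: smallest is 2353 mod 121 = 54 (at t = -19), with v = -11.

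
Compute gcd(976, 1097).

1

gcd(1097, 976):
  1097 = 1*976 + 121
  976 = 8*121 + 8
  121 = 15*8 + 1
  8 = 8*1
so gcd(1097, 976) = 1.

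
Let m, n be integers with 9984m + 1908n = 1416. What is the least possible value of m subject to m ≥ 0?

gcd(9984, 1908) = 12.
12 divides 1416, so solutions exist.
By Bézout, 9984·(43) + 1908·(-225) = 12.
Scale by 1416/12 = 118: (m₀, n₀) = (5074, -26550).
General solution: m = 5074 + 159t, n = -26550 - 832t for integer t.
m ≥ 0: smallest is 5074 mod 159 = 145 (at t = -31), with n = -758.

145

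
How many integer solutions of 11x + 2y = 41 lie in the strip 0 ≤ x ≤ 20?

10

gcd(11, 2):
  11 = 5*2 + 1
  2 = 2*1
so gcd(11, 2) = 1.
Back-substitute for Bézout coefficients:
  1 = 11 - 5*2
  ... = 11*(1) + 2*(-5)
Scale by 41: particular solution (41, -205); reduce x mod 2: (1, 15).
General solution: x = 1 + 2t, y = 15 - 11t for integer t.
0 ≤ 1 + 2t ≤ 20 gives t ∈ [0, 9], which is 10 values.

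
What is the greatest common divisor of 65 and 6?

gcd(65, 6):
  65 = 10×6 + 5
  6 = 1×5 + 1
  5 = 5×1
so gcd(65, 6) = 1.

1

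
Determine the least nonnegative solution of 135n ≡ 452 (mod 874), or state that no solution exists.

gcd(874, 135):
  874 = 6×135 + 64
  135 = 2×64 + 7
  64 = 9×7 + 1
  7 = 7×1
so gcd(874, 135) = 1.
1 divides 452, so solutions exist.
Back-substitute for Bézout coefficients:
  1 = 64 - 9×7
  ... = 135×(-123) + 874×(19)
So 135×(-123) ≡ 1 (mod 874); multiply by 452: n ≡ -55596 (mod 874).
Smallest nonnegative: n = -55596 mod 874 = 340.

340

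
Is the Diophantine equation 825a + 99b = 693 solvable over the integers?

yes

gcd(825, 99) = 33  (825 = 8*99 + 33, 99 = 3*33).
33 divides 693, so integer solutions exist.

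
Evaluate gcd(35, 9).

1

gcd(35, 9) = 1  (35 = 3*9 + 8, 9 = 1*8 + 1, 8 = 8*1).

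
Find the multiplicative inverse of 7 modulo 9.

gcd(9, 7):
  9 = 1·7 + 2
  7 = 3·2 + 1
  2 = 2·1
so gcd(9, 7) = 1.
Back-substitute for Bézout coefficients:
  1 = 7 - 3·2
  ... = 7·(4) + 9·(-3)
So 7·4 ≡ 1 (mod 9), and 4 mod 9 = 4.

4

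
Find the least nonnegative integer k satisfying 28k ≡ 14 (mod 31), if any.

16

gcd(31, 28) = 1.
1 divides 14, so solutions exist.
By Bézout, 28·(10) + 31·(-9) = 1.
So 28·(10) ≡ 1 (mod 31); multiply by 14: k ≡ 140 (mod 31).
Smallest nonnegative: k = 140 mod 31 = 16.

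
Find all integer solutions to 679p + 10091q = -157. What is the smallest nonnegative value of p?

gcd(10091, 679):
  10091 = 14*679 + 585
  679 = 1*585 + 94
  585 = 6*94 + 21
  94 = 4*21 + 10
  21 = 2*10 + 1
  10 = 10*1
so gcd(10091, 679) = 1.
1 divides -157, so solutions exist.
Back-substitute for Bézout coefficients:
  1 = 21 - 2*10
  ... = 679*(-966) + 10091*(65)
Scale by -157/1 = -157: (p₀, q₀) = (151662, -10205).
General solution: p = 151662 + 10091t, q = -10205 - 679t for integer t.
p ≥ 0: smallest is 151662 mod 10091 = 297 (at t = -15), with q = -20.

297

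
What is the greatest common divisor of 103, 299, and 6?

1

gcd(299, 103) = 1.
gcd(1, 6) = 1.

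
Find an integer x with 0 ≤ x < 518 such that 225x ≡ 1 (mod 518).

gcd(518, 225) = 1.
By Bézout, 225·(99) + 518·(-43) = 1.
So 225·99 ≡ 1 (mod 518), and 99 mod 518 = 99.

99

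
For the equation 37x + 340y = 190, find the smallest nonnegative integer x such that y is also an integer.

290

gcd(340, 37):
  340 = 9·37 + 7
  37 = 5·7 + 2
  7 = 3·2 + 1
  2 = 2·1
so gcd(340, 37) = 1.
1 divides 190, so solutions exist.
Back-substitute for Bézout coefficients:
  1 = 7 - 3·2
  ... = 37·(-147) + 340·(16)
Scale by 190/1 = 190: (x₀, y₀) = (-27930, 3040).
General solution: x = -27930 + 340t, y = 3040 - 37t for integer t.
x ≥ 0: smallest is -27930 mod 340 = 290 (at t = 83), with y = -31.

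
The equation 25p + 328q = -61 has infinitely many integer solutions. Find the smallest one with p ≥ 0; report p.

155

gcd(328, 25) = 1  (328 = 13·25 + 3, 25 = 8·3 + 1, 3 = 3·1).
1 divides -61, so solutions exist.
Back-substituting, 25·(105) + 328·(-8) = 1.
Scale by -61/1 = -61: (p₀, q₀) = (-6405, 488).
General solution: p = -6405 + 328t, q = 488 - 25t for integer t.
p ≥ 0: smallest is -6405 mod 328 = 155 (at t = 20), with q = -12.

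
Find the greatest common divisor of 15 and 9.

3

gcd(15, 9) = 3  (15 = 1*9 + 6, 9 = 1*6 + 3, 6 = 2*3).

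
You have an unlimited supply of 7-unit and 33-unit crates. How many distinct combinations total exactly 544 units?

Need nonnegative integers with 7j + 33k = 544.
gcd(7, 33) = 1, and 7·(-14) + 33·(3) = 1.
So (j₀, k₀) = (-7616, 1632); general j = -7616 + 33t, k = 1632 - 7t.
j ≥ 0 ⇒ t ≥ 231; k ≥ 0 ⇒ t ≤ 233. That's 3 values of t.

3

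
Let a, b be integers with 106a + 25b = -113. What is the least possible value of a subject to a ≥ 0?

2

gcd(106, 25) = 1  (106 = 4·25 + 6, 25 = 4·6 + 1, 6 = 6·1).
1 divides -113, so solutions exist.
Back-substituting, 106·(-4) + 25·(17) = 1.
Scale by -113/1 = -113: (a₀, b₀) = (452, -1921).
General solution: a = 452 + 25t, b = -1921 - 106t for integer t.
a ≥ 0: smallest is 452 mod 25 = 2 (at t = -18), with b = -13.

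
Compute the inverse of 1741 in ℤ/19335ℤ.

1366

gcd(19335, 1741) = 1.
By Bézout, 1741*(1366) + 19335*(-123) = 1.
So 1741*1366 ≡ 1 (mod 19335), and 1366 mod 19335 = 1366.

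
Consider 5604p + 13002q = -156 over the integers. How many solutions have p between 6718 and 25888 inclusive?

gcd(13002, 5604):
  13002 = 2*5604 + 1794
  5604 = 3*1794 + 222
  1794 = 8*222 + 18
  222 = 12*18 + 6
  18 = 3*6
so gcd(13002, 5604) = 6.
Back-substitute for Bézout coefficients:
  6 = 222 - 12*18
  ... = 5604*(703) + 13002*(-303)
Scale by -26: particular solution (-18278, 7878); reduce p mod 2167: (1225, -528).
General solution: p = 1225 + 2167t, q = -528 - 934t for integer t.
6718 ≤ 1225 + 2167t ≤ 25888 gives t ∈ [3, 11], which is 9 values.

9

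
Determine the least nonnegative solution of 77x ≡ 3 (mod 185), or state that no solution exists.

149

gcd(185, 77) = 1.
1 divides 3, so solutions exist.
By Bézout, 77·(-12) + 185·(5) = 1.
So 77·(-12) ≡ 1 (mod 185); multiply by 3: x ≡ -36 (mod 185).
Smallest nonnegative: x = -36 mod 185 = 149.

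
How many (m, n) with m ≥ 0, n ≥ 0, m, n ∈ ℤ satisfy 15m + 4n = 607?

gcd(15, 4) = 1.
By Bézout, 15·(-1) + 4·(4) = 1.
One solution: (1, 148).
General: m = 1 + 4t, n = 148 - 15t.
m ≥ 0 ⇒ t ≥ 0; n ≥ 0 ⇒ t ≤ 9. So t ∈ [0, 9]: 10 solutions.

10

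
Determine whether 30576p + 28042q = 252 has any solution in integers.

yes

gcd(30576, 28042) = 14  (30576 = 1*28042 + 2534, 28042 = 11*2534 + 168, 2534 = 15*168 + 14, 168 = 12*14).
14 divides 252, so integer solutions exist.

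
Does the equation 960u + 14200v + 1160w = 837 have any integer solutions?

gcd(14200, 960) = 40  (14200 = 14·960 + 760, 960 = 1·760 + 200, 760 = 3·200 + 160, 200 = 1·160 + 40, 160 = 4·40).
gcd(40, 1160) = 40.
40 does not divide 837 (remainder 37), so no integer solutions.

no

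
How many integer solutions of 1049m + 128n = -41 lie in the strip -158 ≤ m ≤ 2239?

gcd(1049, 128) = 1.
By Bézout, 1049×(41) + 128×(-336) = 1.
Particular solution: (111, -910).
General solution: m = 111 + 128t, n = -910 - 1049t for integer t.
-158 ≤ 111 + 128t ≤ 2239 gives t ∈ [-2, 16], which is 19 values.

19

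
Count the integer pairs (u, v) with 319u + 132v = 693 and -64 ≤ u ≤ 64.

gcd(319, 132) = 11  (319 = 2*132 + 55, 132 = 2*55 + 22, 55 = 2*22 + 11, 22 = 2*11).
Back-substituting, 319*(5) + 132*(-12) = 11.
Scale by 63: particular solution (315, -756); reduce u mod 12: (3, -2).
General solution: u = 3 + 12t, v = -2 - 29t for integer t.
-64 ≤ 3 + 12t ≤ 64 gives t ∈ [-5, 5], which is 11 values.

11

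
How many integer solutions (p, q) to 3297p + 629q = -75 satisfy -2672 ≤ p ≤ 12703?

gcd(3297, 629):
  3297 = 5×629 + 152
  629 = 4×152 + 21
  152 = 7×21 + 5
  21 = 4×5 + 1
  5 = 5×1
so gcd(3297, 629) = 1.
Back-substitute for Bézout coefficients:
  1 = 21 - 4×5
  ... = 3297×(-120) + 629×(629)
Scale by -75: particular solution (9000, -47175); reduce p mod 629: (194, -1017).
General solution: p = 194 + 629t, q = -1017 - 3297t for integer t.
-2672 ≤ 194 + 629t ≤ 12703 gives t ∈ [-4, 19], which is 24 values.

24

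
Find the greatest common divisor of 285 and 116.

1

gcd(285, 116):
  285 = 2*116 + 53
  116 = 2*53 + 10
  53 = 5*10 + 3
  10 = 3*3 + 1
  3 = 3*1
so gcd(285, 116) = 1.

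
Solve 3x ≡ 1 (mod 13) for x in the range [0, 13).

gcd(13, 3) = 1.
By Bézout, 3·(-4) + 13·(1) = 1.
So 3·-4 ≡ 1 (mod 13), and -4 mod 13 = 9.

9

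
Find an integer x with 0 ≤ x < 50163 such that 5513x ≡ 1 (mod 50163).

gcd(50163, 5513) = 1  (50163 = 9·5513 + 546, 5513 = 10·546 + 53, 546 = 10·53 + 16, 53 = 3·16 + 5, 16 = 3·5 + 1, 5 = 5·1).
Back-substituting, 5513·(-9463) + 50163·(1040) = 1.
So 5513·-9463 ≡ 1 (mod 50163), and -9463 mod 50163 = 40700.

40700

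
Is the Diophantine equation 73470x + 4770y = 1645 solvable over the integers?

no

gcd(73470, 4770):
  73470 = 15·4770 + 1920
  4770 = 2·1920 + 930
  1920 = 2·930 + 60
  930 = 15·60 + 30
  60 = 2·30
so gcd(73470, 4770) = 30.
30 does not divide 1645 (remainder 25), so no integer solutions.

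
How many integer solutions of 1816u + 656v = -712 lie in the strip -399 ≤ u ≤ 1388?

gcd(1816, 656):
  1816 = 2*656 + 504
  656 = 1*504 + 152
  504 = 3*152 + 48
  152 = 3*48 + 8
  48 = 6*8
so gcd(1816, 656) = 8.
Back-substitute for Bézout coefficients:
  8 = 152 - 3*48
  ... = 1816*(-13) + 656*(36)
Scale by -89: particular solution (1157, -3204); reduce u mod 82: (9, -26).
General solution: u = 9 + 82t, v = -26 - 227t for integer t.
-399 ≤ 9 + 82t ≤ 1388 gives t ∈ [-4, 16], which is 21 values.

21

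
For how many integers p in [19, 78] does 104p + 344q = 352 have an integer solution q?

1

gcd(344, 104) = 8.
By Bézout, 104·(10) + 344·(-3) = 8.
Particular solution: (10, -2).
General solution: p = 10 + 43t, q = -2 - 13t for integer t.
19 ≤ 10 + 43t ≤ 78 gives t ∈ [1, 1], which is 1 value.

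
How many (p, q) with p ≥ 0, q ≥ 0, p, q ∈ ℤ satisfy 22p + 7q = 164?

1

gcd(22, 7) = 1.
By Bézout, 22·(1) + 7·(-3) = 1.
One solution: (3, 14).
General: p = 3 + 7t, q = 14 - 22t.
p ≥ 0 ⇒ t ≥ 0; q ≥ 0 ⇒ t ≤ 0. So t ∈ [0, 0]: 1 solution.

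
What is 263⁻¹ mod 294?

gcd(294, 263) = 1  (294 = 1*263 + 31, 263 = 8*31 + 15, 31 = 2*15 + 1, 15 = 15*1).
Back-substituting, 263*(-19) + 294*(17) = 1.
So 263*-19 ≡ 1 (mod 294), and -19 mod 294 = 275.

275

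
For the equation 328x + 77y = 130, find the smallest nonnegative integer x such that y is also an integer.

45

gcd(328, 77):
  328 = 4×77 + 20
  77 = 3×20 + 17
  20 = 1×17 + 3
  17 = 5×3 + 2
  3 = 1×2 + 1
  2 = 2×1
so gcd(328, 77) = 1.
1 divides 130, so solutions exist.
Back-substitute for Bézout coefficients:
  1 = 3 - 1×2
  ... = 328×(27) + 77×(-115)
Scale by 130/1 = 130: (x₀, y₀) = (3510, -14950).
General solution: x = 3510 + 77t, y = -14950 - 328t for integer t.
x ≥ 0: smallest is 3510 mod 77 = 45 (at t = -45), with y = -190.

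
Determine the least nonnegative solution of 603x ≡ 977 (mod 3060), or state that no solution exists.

no solution

gcd(3060, 603) = 9  (3060 = 5*603 + 45, 603 = 13*45 + 18, 45 = 2*18 + 9, 18 = 2*9).
9 does not divide 977, so the congruence has no solution.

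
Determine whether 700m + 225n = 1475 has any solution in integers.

yes

gcd(700, 225):
  700 = 3*225 + 25
  225 = 9*25
so gcd(700, 225) = 25.
25 divides 1475, so integer solutions exist.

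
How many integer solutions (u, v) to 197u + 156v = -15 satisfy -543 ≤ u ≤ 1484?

13

gcd(197, 156):
  197 = 1×156 + 41
  156 = 3×41 + 33
  41 = 1×33 + 8
  33 = 4×8 + 1
  8 = 8×1
so gcd(197, 156) = 1.
Back-substitute for Bézout coefficients:
  1 = 33 - 4×8
  ... = 197×(-19) + 156×(24)
Scale by -15: particular solution (285, -360); reduce u mod 156: (129, -163).
General solution: u = 129 + 156t, v = -163 - 197t for integer t.
-543 ≤ 129 + 156t ≤ 1484 gives t ∈ [-4, 8], which is 13 values.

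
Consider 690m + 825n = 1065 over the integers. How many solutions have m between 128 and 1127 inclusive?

gcd(825, 690) = 15  (825 = 1×690 + 135, 690 = 5×135 + 15, 135 = 9×15).
Back-substituting, 690×(6) + 825×(-5) = 15.
Scale by 71: particular solution (426, -355); reduce m mod 55: (41, -33).
General solution: m = 41 + 55t, n = -33 - 46t for integer t.
128 ≤ 41 + 55t ≤ 1127 gives t ∈ [2, 19], which is 18 values.

18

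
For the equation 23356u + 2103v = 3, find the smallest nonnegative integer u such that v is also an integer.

gcd(23356, 2103):
  23356 = 11×2103 + 223
  2103 = 9×223 + 96
  223 = 2×96 + 31
  96 = 3×31 + 3
  31 = 10×3 + 1
  3 = 3×1
so gcd(23356, 2103) = 1.
1 divides 3, so solutions exist.
Back-substitute for Bézout coefficients:
  1 = 31 - 10×3
  ... = 23356×(679) + 2103×(-7541)
Scale by 3/1 = 3: (u₀, v₀) = (2037, -22623).
General solution: u = 2037 + 2103t, v = -22623 - 23356t for integer t.
u ≥ 0: smallest is 2037 mod 2103 = 2037 (at t = 0), with v = -22623.

2037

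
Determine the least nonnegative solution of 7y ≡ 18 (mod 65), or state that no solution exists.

gcd(65, 7) = 1  (65 = 9×7 + 2, 7 = 3×2 + 1, 2 = 2×1).
1 divides 18, so solutions exist.
Back-substituting, 7×(28) + 65×(-3) = 1.
So 7×(28) ≡ 1 (mod 65); multiply by 18: y ≡ 504 (mod 65).
Smallest nonnegative: y = 504 mod 65 = 49.

49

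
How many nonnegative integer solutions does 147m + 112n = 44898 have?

gcd(147, 112) = 7.
By Bézout, 147*(-3) + 112*(4) = 7.
One solution: (6, 393).
General: m = 6 + 16t, n = 393 - 21t.
m ≥ 0 ⇒ t ≥ 0; n ≥ 0 ⇒ t ≤ 18. So t ∈ [0, 18]: 19 solutions.

19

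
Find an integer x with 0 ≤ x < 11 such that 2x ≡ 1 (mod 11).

6

gcd(11, 2) = 1  (11 = 5*2 + 1, 2 = 2*1).
Back-substituting, 2*(-5) + 11*(1) = 1.
So 2*-5 ≡ 1 (mod 11), and -5 mod 11 = 6.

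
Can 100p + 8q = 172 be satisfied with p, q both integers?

yes

gcd(100, 8):
  100 = 12*8 + 4
  8 = 2*4
so gcd(100, 8) = 4.
4 divides 172, so integer solutions exist.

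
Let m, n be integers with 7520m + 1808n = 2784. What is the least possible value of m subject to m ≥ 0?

gcd(7520, 1808):
  7520 = 4×1808 + 288
  1808 = 6×288 + 80
  288 = 3×80 + 48
  80 = 1×48 + 32
  48 = 1×32 + 16
  32 = 2×16
so gcd(7520, 1808) = 16.
16 divides 2784, so solutions exist.
Back-substitute for Bézout coefficients:
  16 = 48 - 1×32
  ... = 7520×(44) + 1808×(-183)
Scale by 2784/16 = 174: (m₀, n₀) = (7656, -31842).
General solution: m = 7656 + 113t, n = -31842 - 470t for integer t.
m ≥ 0: smallest is 7656 mod 113 = 85 (at t = -67), with n = -352.

85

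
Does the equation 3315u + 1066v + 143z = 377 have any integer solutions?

gcd(3315, 1066) = 13  (3315 = 3*1066 + 117, 1066 = 9*117 + 13, 117 = 9*13).
gcd(13, 143) = 13.
13 divides 377, so integer solutions exist.

yes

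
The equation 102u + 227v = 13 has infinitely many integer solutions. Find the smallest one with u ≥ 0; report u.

216

gcd(227, 102):
  227 = 2*102 + 23
  102 = 4*23 + 10
  23 = 2*10 + 3
  10 = 3*3 + 1
  3 = 3*1
so gcd(227, 102) = 1.
1 divides 13, so solutions exist.
Back-substitute for Bézout coefficients:
  1 = 10 - 3*3
  ... = 102*(69) + 227*(-31)
Scale by 13/1 = 13: (u₀, v₀) = (897, -403).
General solution: u = 897 + 227t, v = -403 - 102t for integer t.
u ≥ 0: smallest is 897 mod 227 = 216 (at t = -3), with v = -97.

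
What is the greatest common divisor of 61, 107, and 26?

gcd(107, 61):
  107 = 1·61 + 46
  61 = 1·46 + 15
  46 = 3·15 + 1
  15 = 15·1
so gcd(107, 61) = 1.
gcd(1, 26) = 1.

1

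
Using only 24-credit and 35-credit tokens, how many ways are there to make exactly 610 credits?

Need nonnegative integers with 24j + 35k = 610.
gcd(24, 35) = 1, and 24·(-16) + 35·(11) = 1.
So (j₀, k₀) = (-9760, 6710); general j = -9760 + 35t, k = 6710 - 24t.
j ≥ 0 ⇒ t ≥ 279; k ≥ 0 ⇒ t ≤ 279. That's 1 value of t.

1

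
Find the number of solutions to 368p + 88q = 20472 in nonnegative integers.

gcd(368, 88) = 8  (368 = 4×88 + 16, 88 = 5×16 + 8, 16 = 2×8).
Back-substituting, 368×(-5) + 88×(21) = 8.
Scale by 2559: one solution is (-12795, 53739). Reduce p mod 11: (9, 195).
General: p = 9 + 11t, q = 195 - 46t.
p ≥ 0 ⇒ t ≥ 0; q ≥ 0 ⇒ t ≤ 4. So t ∈ [0, 4]: 5 solutions.

5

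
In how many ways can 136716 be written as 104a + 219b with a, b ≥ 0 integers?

gcd(219, 104) = 1.
By Bézout, 104·(-40) + 219·(19) = 1.
One solution: (9, 620).
General: a = 9 + 219t, b = 620 - 104t.
a ≥ 0 ⇒ t ≥ 0; b ≥ 0 ⇒ t ≤ 5. So t ∈ [0, 5]: 6 solutions.

6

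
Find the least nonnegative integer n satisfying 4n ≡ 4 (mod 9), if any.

1

gcd(9, 4) = 1  (9 = 2×4 + 1, 4 = 4×1).
1 divides 4, so solutions exist.
Back-substituting, 4×(-2) + 9×(1) = 1.
So 4×(-2) ≡ 1 (mod 9); multiply by 4: n ≡ -8 (mod 9).
Smallest nonnegative: n = -8 mod 9 = 1.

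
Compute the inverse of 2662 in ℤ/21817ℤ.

gcd(21817, 2662):
  21817 = 8*2662 + 521
  2662 = 5*521 + 57
  521 = 9*57 + 8
  57 = 7*8 + 1
  8 = 8*1
so gcd(21817, 2662) = 1.
Back-substitute for Bézout coefficients:
  1 = 57 - 7*8
  ... = 2662*(2680) + 21817*(-327)
So 2662*2680 ≡ 1 (mod 21817), and 2680 mod 21817 = 2680.

2680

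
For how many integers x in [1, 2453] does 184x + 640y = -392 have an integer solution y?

gcd(640, 184) = 8  (640 = 3×184 + 88, 184 = 2×88 + 8, 88 = 11×8).
Back-substituting, 184×(7) + 640×(-2) = 8.
Scale by -49: particular solution (-343, 98); reduce x mod 80: (57, -17).
General solution: x = 57 + 80t, y = -17 - 23t for integer t.
1 ≤ 57 + 80t ≤ 2453 gives t ∈ [0, 29], which is 30 values.

30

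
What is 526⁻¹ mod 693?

610

gcd(693, 526) = 1.
By Bézout, 526×(-83) + 693×(63) = 1.
So 526×-83 ≡ 1 (mod 693), and -83 mod 693 = 610.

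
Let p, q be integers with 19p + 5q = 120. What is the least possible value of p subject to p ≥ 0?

gcd(19, 5) = 1  (19 = 3·5 + 4, 5 = 1·4 + 1, 4 = 4·1).
1 divides 120, so solutions exist.
Back-substituting, 19·(-1) + 5·(4) = 1.
Scale by 120/1 = 120: (p₀, q₀) = (-120, 480).
General solution: p = -120 + 5t, q = 480 - 19t for integer t.
p ≥ 0: smallest is -120 mod 5 = 0 (at t = 24), with q = 24.

0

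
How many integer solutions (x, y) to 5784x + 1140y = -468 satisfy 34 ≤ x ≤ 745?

7

gcd(5784, 1140) = 12.
By Bézout, 5784×(-27) + 1140×(137) = 12.
Particular solution: (8, -41).
General solution: x = 8 + 95t, y = -41 - 482t for integer t.
34 ≤ 8 + 95t ≤ 745 gives t ∈ [1, 7], which is 7 values.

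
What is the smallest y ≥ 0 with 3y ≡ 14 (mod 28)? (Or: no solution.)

gcd(28, 3):
  28 = 9*3 + 1
  3 = 3*1
so gcd(28, 3) = 1.
1 divides 14, so solutions exist.
Back-substitute for Bézout coefficients:
  1 = 28 - 9*3
  ... = 3*(-9) + 28*(1)
So 3*(-9) ≡ 1 (mod 28); multiply by 14: y ≡ -126 (mod 28).
Smallest nonnegative: y = -126 mod 28 = 14.

14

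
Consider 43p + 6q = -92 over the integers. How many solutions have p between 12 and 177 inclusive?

27

gcd(43, 6) = 1.
By Bézout, 43*(1) + 6*(-7) = 1.
Particular solution: (4, -44).
General solution: p = 4 + 6t, q = -44 - 43t for integer t.
12 ≤ 4 + 6t ≤ 177 gives t ∈ [2, 28], which is 27 values.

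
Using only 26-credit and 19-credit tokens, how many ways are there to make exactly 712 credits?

Need nonnegative integers with 26j + 19k = 712.
gcd(26, 19) = 1, and 26·(-8) + 19·(11) = 1.
So (j₀, k₀) = (-5696, 7832); general j = -5696 + 19t, k = 7832 - 26t.
j ≥ 0 ⇒ t ≥ 300; k ≥ 0 ⇒ t ≤ 301. That's 2 values of t.

2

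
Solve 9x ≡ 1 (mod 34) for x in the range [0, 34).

gcd(34, 9):
  34 = 3×9 + 7
  9 = 1×7 + 2
  7 = 3×2 + 1
  2 = 2×1
so gcd(34, 9) = 1.
Back-substitute for Bézout coefficients:
  1 = 7 - 3×2
  ... = 9×(-15) + 34×(4)
So 9×-15 ≡ 1 (mod 34), and -15 mod 34 = 19.

19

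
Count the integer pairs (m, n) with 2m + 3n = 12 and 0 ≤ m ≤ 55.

gcd(3, 2) = 1  (3 = 1·2 + 1, 2 = 2·1).
Back-substituting, 2·(-1) + 3·(1) = 1.
Scale by 12: particular solution (-12, 12); reduce m mod 3: (0, 4).
General solution: m = 0 + 3t, n = 4 - 2t for integer t.
0 ≤ 0 + 3t ≤ 55 gives t ∈ [0, 18], which is 19 values.

19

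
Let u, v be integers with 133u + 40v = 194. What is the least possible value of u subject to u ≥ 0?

gcd(133, 40):
  133 = 3·40 + 13
  40 = 3·13 + 1
  13 = 13·1
so gcd(133, 40) = 1.
1 divides 194, so solutions exist.
Back-substitute for Bézout coefficients:
  1 = 40 - 3·13
  ... = 133·(-3) + 40·(10)
Scale by 194/1 = 194: (u₀, v₀) = (-582, 1940).
General solution: u = -582 + 40t, v = 1940 - 133t for integer t.
u ≥ 0: smallest is -582 mod 40 = 18 (at t = 15), with v = -55.

18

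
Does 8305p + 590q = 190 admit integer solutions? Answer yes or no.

gcd(8305, 590):
  8305 = 14*590 + 45
  590 = 13*45 + 5
  45 = 9*5
so gcd(8305, 590) = 5.
5 divides 190, so integer solutions exist.

yes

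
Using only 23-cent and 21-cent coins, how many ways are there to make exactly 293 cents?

Need nonnegative integers with 23j + 21k = 293.
gcd(23, 21) = 1, and 23·(-10) + 21·(11) = 1.
So (j₀, k₀) = (-2930, 3223); general j = -2930 + 21t, k = 3223 - 23t.
j ≥ 0 ⇒ t ≥ 140; k ≥ 0 ⇒ t ≤ 140. That's 1 value of t.

1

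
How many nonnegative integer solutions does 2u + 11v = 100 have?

5

gcd(11, 2) = 1  (11 = 5·2 + 1, 2 = 2·1).
Back-substituting, 2·(-5) + 11·(1) = 1.
Scale by 100: one solution is (-500, 100). Reduce u mod 11: (6, 8).
General: u = 6 + 11t, v = 8 - 2t.
u ≥ 0 ⇒ t ≥ 0; v ≥ 0 ⇒ t ≤ 4. So t ∈ [0, 4]: 5 solutions.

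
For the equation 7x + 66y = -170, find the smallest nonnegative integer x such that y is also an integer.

gcd(66, 7):
  66 = 9×7 + 3
  7 = 2×3 + 1
  3 = 3×1
so gcd(66, 7) = 1.
1 divides -170, so solutions exist.
Back-substitute for Bézout coefficients:
  1 = 7 - 2×3
  ... = 7×(19) + 66×(-2)
Scale by -170/1 = -170: (x₀, y₀) = (-3230, 340).
General solution: x = -3230 + 66t, y = 340 - 7t for integer t.
x ≥ 0: smallest is -3230 mod 66 = 4 (at t = 49), with y = -3.

4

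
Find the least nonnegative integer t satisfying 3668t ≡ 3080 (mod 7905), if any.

6880

gcd(7905, 3668) = 1  (7905 = 2×3668 + 569, 3668 = 6×569 + 254, 569 = 2×254 + 61, 254 = 4×61 + 10, 61 = 6×10 + 1, 10 = 10×1).
1 divides 3080, so solutions exist.
Back-substituting, 3668×(-778) + 7905×(361) = 1.
So 3668×(-778) ≡ 1 (mod 7905); multiply by 3080: t ≡ -2396240 (mod 7905).
Smallest nonnegative: t = -2396240 mod 7905 = 6880.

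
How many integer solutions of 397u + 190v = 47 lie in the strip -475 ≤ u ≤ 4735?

gcd(397, 190) = 1  (397 = 2×190 + 17, 190 = 11×17 + 3, 17 = 5×3 + 2, 3 = 1×2 + 1, 2 = 2×1).
Back-substituting, 397×(-67) + 190×(140) = 1.
Scale by 47: particular solution (-3149, 6580); reduce u mod 190: (81, -169).
General solution: u = 81 + 190t, v = -169 - 397t for integer t.
-475 ≤ 81 + 190t ≤ 4735 gives t ∈ [-2, 24], which is 27 values.

27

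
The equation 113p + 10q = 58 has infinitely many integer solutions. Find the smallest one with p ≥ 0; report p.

6

gcd(113, 10):
  113 = 11·10 + 3
  10 = 3·3 + 1
  3 = 3·1
so gcd(113, 10) = 1.
1 divides 58, so solutions exist.
Back-substitute for Bézout coefficients:
  1 = 10 - 3·3
  ... = 113·(-3) + 10·(34)
Scale by 58/1 = 58: (p₀, q₀) = (-174, 1972).
General solution: p = -174 + 10t, q = 1972 - 113t for integer t.
p ≥ 0: smallest is -174 mod 10 = 6 (at t = 18), with q = -62.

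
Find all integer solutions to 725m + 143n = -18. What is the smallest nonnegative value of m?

gcd(725, 143) = 1.
1 divides -18, so solutions exist.
By Bézout, 725·(43) + 143·(-218) = 1.
Scale by -18/1 = -18: (m₀, n₀) = (-774, 3924).
General solution: m = -774 + 143t, n = 3924 - 725t for integer t.
m ≥ 0: smallest is -774 mod 143 = 84 (at t = 6), with n = -426.

84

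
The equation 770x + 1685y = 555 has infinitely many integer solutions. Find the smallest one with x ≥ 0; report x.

gcd(1685, 770) = 5  (1685 = 2·770 + 145, 770 = 5·145 + 45, 145 = 3·45 + 10, 45 = 4·10 + 5, 10 = 2·5).
5 divides 555, so solutions exist.
Back-substituting, 770·(151) + 1685·(-69) = 5.
Scale by 555/5 = 111: (x₀, y₀) = (16761, -7659).
General solution: x = 16761 + 337t, y = -7659 - 154t for integer t.
x ≥ 0: smallest is 16761 mod 337 = 248 (at t = -49), with y = -113.

248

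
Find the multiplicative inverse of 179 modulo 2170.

gcd(2170, 179) = 1.
By Bézout, 179·(-691) + 2170·(57) = 1.
So 179·-691 ≡ 1 (mod 2170), and -691 mod 2170 = 1479.

1479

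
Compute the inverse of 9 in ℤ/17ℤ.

gcd(17, 9) = 1.
By Bézout, 9·(2) + 17·(-1) = 1.
So 9·2 ≡ 1 (mod 17), and 2 mod 17 = 2.

2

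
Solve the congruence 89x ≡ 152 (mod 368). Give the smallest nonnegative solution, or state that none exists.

72

gcd(368, 89) = 1  (368 = 4×89 + 12, 89 = 7×12 + 5, 12 = 2×5 + 2, 5 = 2×2 + 1, 2 = 2×1).
1 divides 152, so solutions exist.
Back-substituting, 89×(153) + 368×(-37) = 1.
So 89×(153) ≡ 1 (mod 368); multiply by 152: x ≡ 23256 (mod 368).
Smallest nonnegative: x = 23256 mod 368 = 72.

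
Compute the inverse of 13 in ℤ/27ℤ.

25

gcd(27, 13):
  27 = 2*13 + 1
  13 = 13*1
so gcd(27, 13) = 1.
Back-substitute for Bézout coefficients:
  1 = 27 - 2*13
  ... = 13*(-2) + 27*(1)
So 13*-2 ≡ 1 (mod 27), and -2 mod 27 = 25.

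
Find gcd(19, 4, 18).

gcd(19, 4) = 1.
gcd(1, 18) = 1.

1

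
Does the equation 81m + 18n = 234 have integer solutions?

yes

gcd(81, 18):
  81 = 4*18 + 9
  18 = 2*9
so gcd(81, 18) = 9.
9 divides 234, so integer solutions exist.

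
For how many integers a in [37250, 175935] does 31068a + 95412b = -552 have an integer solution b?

gcd(95412, 31068) = 12.
By Bézout, 31068*(3673) + 95412*(-1196) = 12.
Particular solution: (5964, -1942).
General solution: a = 5964 + 7951t, b = -1942 - 2589t for integer t.
37250 ≤ 5964 + 7951t ≤ 175935 gives t ∈ [4, 21], which is 18 values.

18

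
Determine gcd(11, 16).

gcd(16, 11) = 1  (16 = 1·11 + 5, 11 = 2·5 + 1, 5 = 5·1).

1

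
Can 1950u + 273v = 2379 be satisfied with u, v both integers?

yes

gcd(1950, 273) = 39.
39 divides 2379, so integer solutions exist.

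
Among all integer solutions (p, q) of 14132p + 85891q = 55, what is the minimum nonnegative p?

8284

gcd(85891, 14132) = 1.
1 divides 55, so solutions exist.
By Bézout, 14132*(-6096) + 85891*(1003) = 1.
Scale by 55/1 = 55: (p₀, q₀) = (-335280, 55165).
General solution: p = -335280 + 85891t, q = 55165 - 14132t for integer t.
p ≥ 0: smallest is -335280 mod 85891 = 8284 (at t = 4), with q = -1363.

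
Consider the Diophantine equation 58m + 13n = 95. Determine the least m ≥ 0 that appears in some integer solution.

gcd(58, 13) = 1  (58 = 4×13 + 6, 13 = 2×6 + 1, 6 = 6×1).
1 divides 95, so solutions exist.
Back-substituting, 58×(-2) + 13×(9) = 1.
Scale by 95/1 = 95: (m₀, n₀) = (-190, 855).
General solution: m = -190 + 13t, n = 855 - 58t for integer t.
m ≥ 0: smallest is -190 mod 13 = 5 (at t = 15), with n = -15.

5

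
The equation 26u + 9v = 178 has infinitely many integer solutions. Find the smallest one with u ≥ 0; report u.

gcd(26, 9):
  26 = 2×9 + 8
  9 = 1×8 + 1
  8 = 8×1
so gcd(26, 9) = 1.
1 divides 178, so solutions exist.
Back-substitute for Bézout coefficients:
  1 = 9 - 1×8
  ... = 26×(-1) + 9×(3)
Scale by 178/1 = 178: (u₀, v₀) = (-178, 534).
General solution: u = -178 + 9t, v = 534 - 26t for integer t.
u ≥ 0: smallest is -178 mod 9 = 2 (at t = 20), with v = 14.

2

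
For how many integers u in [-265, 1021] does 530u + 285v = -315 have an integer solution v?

gcd(530, 285):
  530 = 1*285 + 245
  285 = 1*245 + 40
  245 = 6*40 + 5
  40 = 8*5
so gcd(530, 285) = 5.
Back-substitute for Bézout coefficients:
  5 = 245 - 6*40
  ... = 530*(7) + 285*(-13)
Scale by -63: particular solution (-441, 819); reduce u mod 57: (15, -29).
General solution: u = 15 + 57t, v = -29 - 106t for integer t.
-265 ≤ 15 + 57t ≤ 1021 gives t ∈ [-4, 17], which is 22 values.

22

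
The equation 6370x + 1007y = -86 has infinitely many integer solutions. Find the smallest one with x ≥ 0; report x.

55

gcd(6370, 1007) = 1.
1 divides -86, so solutions exist.
By Bézout, 6370×(175) + 1007×(-1107) = 1.
Scale by -86/1 = -86: (x₀, y₀) = (-15050, 95202).
General solution: x = -15050 + 1007t, y = 95202 - 6370t for integer t.
x ≥ 0: smallest is -15050 mod 1007 = 55 (at t = 15), with y = -348.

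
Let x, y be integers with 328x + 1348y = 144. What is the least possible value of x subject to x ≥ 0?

gcd(1348, 328):
  1348 = 4×328 + 36
  328 = 9×36 + 4
  36 = 9×4
so gcd(1348, 328) = 4.
4 divides 144, so solutions exist.
Back-substitute for Bézout coefficients:
  4 = 328 - 9×36
  ... = 328×(37) + 1348×(-9)
Scale by 144/4 = 36: (x₀, y₀) = (1332, -324).
General solution: x = 1332 + 337t, y = -324 - 82t for integer t.
x ≥ 0: smallest is 1332 mod 337 = 321 (at t = -3), with y = -78.

321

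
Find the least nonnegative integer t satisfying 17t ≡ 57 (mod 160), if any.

gcd(160, 17) = 1  (160 = 9*17 + 7, 17 = 2*7 + 3, 7 = 2*3 + 1, 3 = 3*1).
1 divides 57, so solutions exist.
Back-substituting, 17*(-47) + 160*(5) = 1.
So 17*(-47) ≡ 1 (mod 160); multiply by 57: t ≡ -2679 (mod 160).
Smallest nonnegative: t = -2679 mod 160 = 41.

41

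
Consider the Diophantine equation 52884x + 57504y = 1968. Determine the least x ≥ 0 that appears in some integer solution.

4692

gcd(57504, 52884) = 12.
12 divides 1968, so solutions exist.
By Bézout, 52884·(-585) + 57504·(538) = 12.
Scale by 1968/12 = 164: (x₀, y₀) = (-95940, 88232).
General solution: x = -95940 + 4792t, y = 88232 - 4407t for integer t.
x ≥ 0: smallest is -95940 mod 4792 = 4692 (at t = 21), with y = -4315.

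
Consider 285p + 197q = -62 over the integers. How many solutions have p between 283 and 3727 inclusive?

gcd(285, 197):
  285 = 1·197 + 88
  197 = 2·88 + 21
  88 = 4·21 + 4
  21 = 5·4 + 1
  4 = 4·1
so gcd(285, 197) = 1.
Back-substitute for Bézout coefficients:
  1 = 21 - 5·4
  ... = 285·(-47) + 197·(68)
Scale by -62: particular solution (2914, -4216); reduce p mod 197: (156, -226).
General solution: p = 156 + 197t, q = -226 - 285t for integer t.
283 ≤ 156 + 197t ≤ 3727 gives t ∈ [1, 18], which is 18 values.

18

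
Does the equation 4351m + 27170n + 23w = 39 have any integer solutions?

yes

gcd(27170, 4351) = 19  (27170 = 6×4351 + 1064, 4351 = 4×1064 + 95, 1064 = 11×95 + 19, 95 = 5×19).
gcd(19, 23) = 1.
1 divides 39, so integer solutions exist.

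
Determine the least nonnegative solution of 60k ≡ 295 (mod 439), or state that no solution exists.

261

gcd(439, 60) = 1  (439 = 7·60 + 19, 60 = 3·19 + 3, 19 = 6·3 + 1, 3 = 3·1).
1 divides 295, so solutions exist.
Back-substituting, 60·(-139) + 439·(19) = 1.
So 60·(-139) ≡ 1 (mod 439); multiply by 295: k ≡ -41005 (mod 439).
Smallest nonnegative: k = -41005 mod 439 = 261.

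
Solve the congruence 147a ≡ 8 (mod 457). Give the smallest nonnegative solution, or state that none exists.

gcd(457, 147) = 1  (457 = 3×147 + 16, 147 = 9×16 + 3, 16 = 5×3 + 1, 3 = 3×1).
1 divides 8, so solutions exist.
Back-substituting, 147×(-143) + 457×(46) = 1.
So 147×(-143) ≡ 1 (mod 457); multiply by 8: a ≡ -1144 (mod 457).
Smallest nonnegative: a = -1144 mod 457 = 227.

227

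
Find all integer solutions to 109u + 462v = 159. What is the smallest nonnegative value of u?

171

gcd(462, 109):
  462 = 4*109 + 26
  109 = 4*26 + 5
  26 = 5*5 + 1
  5 = 5*1
so gcd(462, 109) = 1.
1 divides 159, so solutions exist.
Back-substitute for Bézout coefficients:
  1 = 26 - 5*5
  ... = 109*(-89) + 462*(21)
Scale by 159/1 = 159: (u₀, v₀) = (-14151, 3339).
General solution: u = -14151 + 462t, v = 3339 - 109t for integer t.
u ≥ 0: smallest is -14151 mod 462 = 171 (at t = 31), with v = -40.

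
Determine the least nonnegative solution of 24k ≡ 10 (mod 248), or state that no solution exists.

no solution

gcd(248, 24) = 8  (248 = 10*24 + 8, 24 = 3*8).
8 does not divide 10, so the congruence has no solution.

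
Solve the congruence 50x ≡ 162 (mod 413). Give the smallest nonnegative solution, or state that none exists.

218

gcd(413, 50) = 1  (413 = 8*50 + 13, 50 = 3*13 + 11, 13 = 1*11 + 2, 11 = 5*2 + 1, 2 = 2*1).
1 divides 162, so solutions exist.
Back-substituting, 50*(190) + 413*(-23) = 1.
So 50*(190) ≡ 1 (mod 413); multiply by 162: x ≡ 30780 (mod 413).
Smallest nonnegative: x = 30780 mod 413 = 218.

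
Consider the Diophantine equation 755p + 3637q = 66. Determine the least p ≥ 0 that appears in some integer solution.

3165

gcd(3637, 755):
  3637 = 4*755 + 617
  755 = 1*617 + 138
  617 = 4*138 + 65
  138 = 2*65 + 8
  65 = 8*8 + 1
  8 = 8*1
so gcd(3637, 755) = 1.
1 divides 66, so solutions exist.
Back-substitute for Bézout coefficients:
  1 = 65 - 8*8
  ... = 755*(-448) + 3637*(93)
Scale by 66/1 = 66: (p₀, q₀) = (-29568, 6138).
General solution: p = -29568 + 3637t, q = 6138 - 755t for integer t.
p ≥ 0: smallest is -29568 mod 3637 = 3165 (at t = 9), with q = -657.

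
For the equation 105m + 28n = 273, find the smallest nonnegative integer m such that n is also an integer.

gcd(105, 28) = 7.
7 divides 273, so solutions exist.
By Bézout, 105·(-1) + 28·(4) = 7.
Scale by 273/7 = 39: (m₀, n₀) = (-39, 156).
General solution: m = -39 + 4t, n = 156 - 15t for integer t.
m ≥ 0: smallest is -39 mod 4 = 1 (at t = 10), with n = 6.

1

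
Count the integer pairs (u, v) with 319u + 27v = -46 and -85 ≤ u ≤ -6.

gcd(319, 27) = 1  (319 = 11·27 + 22, 27 = 1·22 + 5, 22 = 4·5 + 2, 5 = 2·2 + 1, 2 = 2·1).
Back-substituting, 319·(-11) + 27·(130) = 1.
Scale by -46: particular solution (506, -5980); reduce u mod 27: (20, -238).
General solution: u = 20 + 27t, v = -238 - 319t for integer t.
-85 ≤ 20 + 27t ≤ -6 gives t ∈ [-3, -1], which is 3 values.

3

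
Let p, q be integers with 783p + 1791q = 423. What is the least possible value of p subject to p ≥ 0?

44

gcd(1791, 783) = 9.
9 divides 423, so solutions exist.
By Bézout, 783×(-16) + 1791×(7) = 9.
Scale by 423/9 = 47: (p₀, q₀) = (-752, 329).
General solution: p = -752 + 199t, q = 329 - 87t for integer t.
p ≥ 0: smallest is -752 mod 199 = 44 (at t = 4), with q = -19.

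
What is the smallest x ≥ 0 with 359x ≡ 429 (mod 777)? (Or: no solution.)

183

gcd(777, 359) = 1  (777 = 2×359 + 59, 359 = 6×59 + 5, 59 = 11×5 + 4, 5 = 1×4 + 1, 4 = 4×1).
1 divides 429, so solutions exist.
Back-substituting, 359×(158) + 777×(-73) = 1.
So 359×(158) ≡ 1 (mod 777); multiply by 429: x ≡ 67782 (mod 777).
Smallest nonnegative: x = 67782 mod 777 = 183.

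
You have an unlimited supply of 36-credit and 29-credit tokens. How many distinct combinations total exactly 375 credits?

1

Need nonnegative integers with 36j + 29k = 375.
gcd(36, 29) = 1, and 36·(-4) + 29·(5) = 1.
So (j₀, k₀) = (-1500, 1875); general j = -1500 + 29t, k = 1875 - 36t.
j ≥ 0 ⇒ t ≥ 52; k ≥ 0 ⇒ t ≤ 52. That's 1 value of t.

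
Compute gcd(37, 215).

1

gcd(215, 37):
  215 = 5×37 + 30
  37 = 1×30 + 7
  30 = 4×7 + 2
  7 = 3×2 + 1
  2 = 2×1
so gcd(215, 37) = 1.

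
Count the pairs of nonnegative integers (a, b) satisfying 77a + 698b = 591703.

gcd(698, 77) = 1  (698 = 9·77 + 5, 77 = 15·5 + 2, 5 = 2·2 + 1, 2 = 2·1).
Back-substituting, 77·(-281) + 698·(31) = 1.
Scale by 591703: one solution is (-166268543, 18342793). Reduce a mod 698: (641, 777).
General: a = 641 + 698t, b = 777 - 77t.
a ≥ 0 ⇒ t ≥ 0; b ≥ 0 ⇒ t ≤ 10. So t ∈ [0, 10]: 11 solutions.

11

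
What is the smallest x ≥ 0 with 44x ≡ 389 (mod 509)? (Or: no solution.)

gcd(509, 44) = 1.
1 divides 389, so solutions exist.
By Bézout, 44×(81) + 509×(-7) = 1.
So 44×(81) ≡ 1 (mod 509); multiply by 389: x ≡ 31509 (mod 509).
Smallest nonnegative: x = 31509 mod 509 = 460.

460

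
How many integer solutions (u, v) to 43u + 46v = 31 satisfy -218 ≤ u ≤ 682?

gcd(46, 43) = 1  (46 = 1×43 + 3, 43 = 14×3 + 1, 3 = 3×1).
Back-substituting, 43×(15) + 46×(-14) = 1.
Scale by 31: particular solution (465, -434); reduce u mod 46: (5, -4).
General solution: u = 5 + 46t, v = -4 - 43t for integer t.
-218 ≤ 5 + 46t ≤ 682 gives t ∈ [-4, 14], which is 19 values.

19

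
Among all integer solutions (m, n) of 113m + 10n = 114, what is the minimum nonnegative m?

gcd(113, 10) = 1  (113 = 11*10 + 3, 10 = 3*3 + 1, 3 = 3*1).
1 divides 114, so solutions exist.
Back-substituting, 113*(-3) + 10*(34) = 1.
Scale by 114/1 = 114: (m₀, n₀) = (-342, 3876).
General solution: m = -342 + 10t, n = 3876 - 113t for integer t.
m ≥ 0: smallest is -342 mod 10 = 8 (at t = 35), with n = -79.

8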